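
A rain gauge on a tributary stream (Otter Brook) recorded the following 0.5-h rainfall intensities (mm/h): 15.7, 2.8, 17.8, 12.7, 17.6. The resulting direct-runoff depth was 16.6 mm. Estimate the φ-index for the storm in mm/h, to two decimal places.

φ ≈ 7.65 mm/h

Only the 4 blocks with intensity above φ contribute runoff: 15.7, 17.8, 12.7, 17.6 mm/h.
Σ(I−φ)·Δt = d  ⇒  (15.7+17.8+12.7+17.6 − 4φ)·0.5 = 16.6
φ = (63.80 − 16.6/0.5) / 4 = 7.65 mm/h.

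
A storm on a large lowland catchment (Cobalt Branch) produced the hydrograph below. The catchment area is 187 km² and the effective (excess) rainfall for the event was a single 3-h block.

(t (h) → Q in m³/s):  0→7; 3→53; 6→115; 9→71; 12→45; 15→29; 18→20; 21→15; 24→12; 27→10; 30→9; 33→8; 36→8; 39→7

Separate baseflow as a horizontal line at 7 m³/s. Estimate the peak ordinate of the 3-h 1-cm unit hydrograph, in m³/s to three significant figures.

U_p ≈ 60.1 m³/s

Direct runoff: 0.0, 46.0, 108.0, 64.0, 38.0, 22.0, 13.0, 8.0, 5.0, 3.0, 2.0, 1.0, 1.0, 0.0 m³/s; ΣQ_DR = 311.0 m³/s, peak = 108.0 m³/s.
Runoff depth d = ΣQ_DR·Δt / A = 311.0 × 10800 / (187 km²) = 17.96 mm.
The 1-cm UH is the DRH scaled by (10 mm)/d, so U_p = 108.0 × 10/17.96 = 60.1 m³/s.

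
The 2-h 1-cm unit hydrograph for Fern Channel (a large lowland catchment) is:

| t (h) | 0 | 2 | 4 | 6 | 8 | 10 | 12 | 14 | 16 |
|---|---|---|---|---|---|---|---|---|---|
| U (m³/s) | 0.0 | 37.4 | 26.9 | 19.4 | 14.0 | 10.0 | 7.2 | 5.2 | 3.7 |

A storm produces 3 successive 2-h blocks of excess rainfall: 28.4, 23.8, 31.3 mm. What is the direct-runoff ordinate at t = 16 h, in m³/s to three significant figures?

By discrete convolution, Q_j = Σ (P_i / 10 mm) · U_{j−i}.
At t = 16 h (j=8): Q = (28.4/10)·3.7 + (23.8/10)·5.2 + (31.3/10)·7.2 = 45.4 m³/s.

Q ≈ 45.4 m³/s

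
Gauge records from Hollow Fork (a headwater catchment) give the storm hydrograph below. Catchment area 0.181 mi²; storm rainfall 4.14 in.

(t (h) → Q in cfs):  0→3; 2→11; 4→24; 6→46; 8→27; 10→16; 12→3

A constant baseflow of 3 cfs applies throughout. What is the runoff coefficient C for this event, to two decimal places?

ΣQ_DR = 109.0 cfs; V = ΣQ_DR·Δt = 7.848 × 10^5 ft³.
Runoff depth d = V / A = 1.866 in.
C = d / P = 1.866 / 4.14 = 0.45.

C ≈ 0.45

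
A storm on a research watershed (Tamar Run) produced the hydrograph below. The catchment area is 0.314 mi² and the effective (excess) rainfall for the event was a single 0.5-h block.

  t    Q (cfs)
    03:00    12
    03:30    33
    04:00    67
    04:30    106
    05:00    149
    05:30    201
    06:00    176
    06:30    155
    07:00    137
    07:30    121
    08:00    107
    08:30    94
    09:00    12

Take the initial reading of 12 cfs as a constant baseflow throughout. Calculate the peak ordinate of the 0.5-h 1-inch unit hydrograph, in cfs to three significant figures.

Direct runoff: 0.0, 21.0, 55.0, 94.0, 137.0, 189.0, 164.0, 143.0, 125.0, 109.0, 95.0, 82.0, 0.0 cfs; ΣQ_DR = 1214 cfs, peak = 189.0 cfs.
Runoff depth d = ΣQ_DR·Δt / A = 1214 × 1800 / (0.314 mi²) = 2.996 in.
The 1-inch UH is the DRH scaled by (1 in)/d, so U_p = 189.0 × 1/2.996 = 63.1 cfs.

U_p ≈ 63.1 cfs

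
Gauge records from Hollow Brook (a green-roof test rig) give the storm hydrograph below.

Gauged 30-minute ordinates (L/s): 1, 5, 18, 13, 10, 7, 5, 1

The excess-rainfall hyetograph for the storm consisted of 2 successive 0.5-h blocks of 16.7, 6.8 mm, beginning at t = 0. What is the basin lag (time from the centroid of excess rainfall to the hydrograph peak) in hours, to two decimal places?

Centroid of excess rainfall: t_c = Σ P_i·t̄_i / ΣP_i = 0.3947 h (block centres at 0.25, 0.75 h).
Hydrograph peak occurs at t = 1 h, so basin lag t_L = 1 − 0.3947 = 0.61 h.

t_L ≈ 0.61 h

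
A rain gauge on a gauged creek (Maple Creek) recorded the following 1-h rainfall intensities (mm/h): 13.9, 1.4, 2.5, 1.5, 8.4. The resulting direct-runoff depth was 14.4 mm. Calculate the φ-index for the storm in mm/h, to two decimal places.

φ ≈ 3.95 mm/h

Only the 2 blocks with intensity above φ contribute runoff: 13.9, 8.4 mm/h.
Σ(I−φ)·Δt = d  ⇒  (13.9+8.4 − 2φ)·1 = 14.4
φ = (22.30 − 14.4/1) / 2 = 3.95 mm/h.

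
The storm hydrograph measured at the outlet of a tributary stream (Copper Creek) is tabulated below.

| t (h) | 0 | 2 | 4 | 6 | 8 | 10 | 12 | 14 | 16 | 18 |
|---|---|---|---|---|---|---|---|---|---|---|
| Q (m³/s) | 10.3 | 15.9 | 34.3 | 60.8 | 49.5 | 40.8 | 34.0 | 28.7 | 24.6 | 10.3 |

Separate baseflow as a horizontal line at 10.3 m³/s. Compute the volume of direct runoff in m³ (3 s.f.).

Direct-runoff ordinates (Q − Q_b): 0.0, 5.6, 24.0, 50.5, 39.2, 30.5, 23.7, 18.4, 14.3, 0.0 m³/s.
ΣQ_DR = 206.2 m³/s.
With Δt = 2 h = 7200 s, V = ΣQ_DR · Δt = 206.2 × 7200 = 1.48 × 10^6 m³.

V ≈ 1.48 × 10^6 m³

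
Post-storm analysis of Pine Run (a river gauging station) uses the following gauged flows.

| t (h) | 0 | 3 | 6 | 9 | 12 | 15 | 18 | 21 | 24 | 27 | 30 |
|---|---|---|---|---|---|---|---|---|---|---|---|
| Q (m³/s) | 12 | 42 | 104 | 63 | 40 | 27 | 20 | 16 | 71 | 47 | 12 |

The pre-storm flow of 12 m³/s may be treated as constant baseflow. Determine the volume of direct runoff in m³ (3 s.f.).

V ≈ 3.48 × 10^6 m³

Direct-runoff ordinates (Q − Q_b): 0.0, 30.0, 92.0, 51.0, 28.0, 15.0, 8.0, 4.0, 59.0, 35.0, 0.0 m³/s.
ΣQ_DR = 322.0 m³/s.
With Δt = 3 h = 10800 s, V = ΣQ_DR · Δt = 322.0 × 10800 = 3.48 × 10^6 m³.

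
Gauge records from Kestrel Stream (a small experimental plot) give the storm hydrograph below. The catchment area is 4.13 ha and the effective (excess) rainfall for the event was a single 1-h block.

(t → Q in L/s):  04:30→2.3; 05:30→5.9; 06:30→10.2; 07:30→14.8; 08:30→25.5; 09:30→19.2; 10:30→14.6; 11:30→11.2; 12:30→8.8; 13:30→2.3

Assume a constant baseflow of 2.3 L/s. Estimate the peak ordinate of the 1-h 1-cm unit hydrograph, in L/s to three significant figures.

U_p ≈ 29.0 L/s

Direct runoff: 0.0, 3.6, 7.9, 12.5, 23.2, 16.9, 12.3, 8.9, 6.5, 0.0 L/s; ΣQ_DR = 91.80 L/s, peak = 23.2 L/s.
Runoff depth d = ΣQ_DR·Δt / A = 91.80 × 3600 / (4.13 ha) = 8.002 mm.
The 1-cm UH is the DRH scaled by (10 mm)/d, so U_p = 23.2 × 10/8.002 = 29.0 L/s.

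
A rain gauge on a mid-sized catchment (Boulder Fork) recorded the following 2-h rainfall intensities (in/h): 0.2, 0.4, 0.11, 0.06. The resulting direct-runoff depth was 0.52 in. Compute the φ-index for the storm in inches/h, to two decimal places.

Only the 2 blocks with intensity above φ contribute runoff: 0.2, 0.4 in/h.
Σ(I−φ)·Δt = d  ⇒  (0.2+0.4 − 2φ)·2 = 0.52
φ = (0.6000 − 0.52/2) / 2 = 0.17 in/h.

φ ≈ 0.17 in/h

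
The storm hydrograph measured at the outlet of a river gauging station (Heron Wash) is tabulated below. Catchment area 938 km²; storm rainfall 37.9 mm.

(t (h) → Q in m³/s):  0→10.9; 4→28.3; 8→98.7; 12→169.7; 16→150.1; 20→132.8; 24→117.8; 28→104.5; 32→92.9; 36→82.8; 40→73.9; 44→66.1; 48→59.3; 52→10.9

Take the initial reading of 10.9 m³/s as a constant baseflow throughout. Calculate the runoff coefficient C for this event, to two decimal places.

ΣQ_DR = 1046 m³/s; V = ΣQ_DR·Δt = 1.506 × 10^7 m³.
Runoff depth d = V / A = 16.06 mm.
C = d / P = 16.06 / 37.9 = 0.42.

C ≈ 0.42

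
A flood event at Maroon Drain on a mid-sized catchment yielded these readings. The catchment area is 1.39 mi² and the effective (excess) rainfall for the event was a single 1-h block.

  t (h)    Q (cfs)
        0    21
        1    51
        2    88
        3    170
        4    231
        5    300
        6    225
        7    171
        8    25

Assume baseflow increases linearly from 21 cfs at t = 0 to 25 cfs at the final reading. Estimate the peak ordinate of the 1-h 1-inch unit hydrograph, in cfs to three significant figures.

Direct runoff: 0.00, 29.50, 66.00, 147.50, 208.00, 276.50, 201.00, 146.50, 0.00 cfs; ΣQ_DR = 1075 cfs, peak = 276.50 cfs.
Runoff depth d = ΣQ_DR·Δt / A = 1075 × 3600 / (1.39 mi²) = 1.198 in.
The 1-inch UH is the DRH scaled by (1 in)/d, so U_p = 276.50 × 1/1.198 = 231 cfs.

U_p ≈ 231 cfs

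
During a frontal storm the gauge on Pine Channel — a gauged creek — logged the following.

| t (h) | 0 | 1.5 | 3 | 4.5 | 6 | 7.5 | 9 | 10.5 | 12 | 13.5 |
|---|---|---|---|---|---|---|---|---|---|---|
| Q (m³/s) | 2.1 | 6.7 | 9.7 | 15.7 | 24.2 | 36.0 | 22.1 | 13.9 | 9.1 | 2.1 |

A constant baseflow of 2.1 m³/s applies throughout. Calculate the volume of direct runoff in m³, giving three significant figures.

V ≈ 6.51 × 10^5 m³

Direct-runoff ordinates (Q − Q_b): 0.0, 4.6, 7.6, 13.6, 22.1, 33.9, 20.0, 11.8, 7.0, 0.0 m³/s.
ΣQ_DR = 120.6 m³/s.
With Δt = 1.5 h = 5400 s, V = ΣQ_DR · Δt = 120.6 × 5400 = 6.51 × 10^5 m³.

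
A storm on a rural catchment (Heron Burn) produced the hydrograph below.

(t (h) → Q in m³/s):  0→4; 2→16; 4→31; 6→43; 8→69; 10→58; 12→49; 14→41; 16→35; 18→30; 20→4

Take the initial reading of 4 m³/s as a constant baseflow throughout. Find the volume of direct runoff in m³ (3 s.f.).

V ≈ 2.42 × 10^6 m³

Direct-runoff ordinates (Q − Q_b): 0.0, 12.0, 27.0, 39.0, 65.0, 54.0, 45.0, 37.0, 31.0, 26.0, 0.0 m³/s.
ΣQ_DR = 336.0 m³/s.
With Δt = 2 h = 7200 s, V = ΣQ_DR · Δt = 336.0 × 7200 = 2.42 × 10^6 m³.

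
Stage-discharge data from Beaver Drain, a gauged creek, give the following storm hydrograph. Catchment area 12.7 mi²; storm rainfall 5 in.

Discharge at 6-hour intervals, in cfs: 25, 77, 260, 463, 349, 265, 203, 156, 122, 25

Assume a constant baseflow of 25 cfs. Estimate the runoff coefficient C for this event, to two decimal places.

C ≈ 0.25

ΣQ_DR = 1695 cfs; V = ΣQ_DR·Δt = 3.661 × 10^7 ft³.
Runoff depth d = V / A = 1.241 in.
C = d / P = 1.241 / 5 = 0.25.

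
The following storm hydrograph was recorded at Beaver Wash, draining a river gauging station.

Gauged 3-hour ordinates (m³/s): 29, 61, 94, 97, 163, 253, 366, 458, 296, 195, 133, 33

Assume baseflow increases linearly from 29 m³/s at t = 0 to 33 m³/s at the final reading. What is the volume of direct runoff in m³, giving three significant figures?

V ≈ 1.95 × 10^7 m³

Direct-runoff ordinates (Q − Q_b): 0.00, 31.64, 64.27, 66.91, 132.55, 222.18, 334.82, 426.45, 264.09, 162.73, 100.36, 0.00 m³/s.
ΣQ_DR = 1806 m³/s.
With Δt = 3 h = 10800 s, V = ΣQ_DR · Δt = 1806 × 10800 = 1.95 × 10^7 m³.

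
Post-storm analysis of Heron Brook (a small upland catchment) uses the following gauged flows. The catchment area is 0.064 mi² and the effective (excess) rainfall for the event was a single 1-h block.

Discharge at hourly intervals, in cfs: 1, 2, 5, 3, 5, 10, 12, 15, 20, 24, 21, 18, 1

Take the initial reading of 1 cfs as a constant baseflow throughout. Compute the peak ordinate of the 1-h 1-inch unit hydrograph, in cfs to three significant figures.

Direct runoff: 0.0, 1.0, 4.0, 2.0, 4.0, 9.0, 11.0, 14.0, 19.0, 23.0, 20.0, 17.0, 0.0 cfs; ΣQ_DR = 124.0 cfs, peak = 23.0 cfs.
Runoff depth d = ΣQ_DR·Δt / A = 124.0 × 3600 / (0.064 mi²) = 3.002 in.
The 1-inch UH is the DRH scaled by (1 in)/d, so U_p = 23.0 × 1/3.002 = 7.66 cfs.

U_p ≈ 7.66 cfs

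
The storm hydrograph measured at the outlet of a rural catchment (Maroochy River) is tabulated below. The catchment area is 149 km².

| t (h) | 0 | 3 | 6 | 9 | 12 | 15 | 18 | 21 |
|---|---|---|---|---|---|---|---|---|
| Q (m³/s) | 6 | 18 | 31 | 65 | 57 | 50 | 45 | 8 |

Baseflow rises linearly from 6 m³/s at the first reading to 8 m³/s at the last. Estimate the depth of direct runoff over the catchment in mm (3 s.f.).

Direct runoff: 0.00, 11.71, 24.43, 58.14, 49.86, 42.57, 37.29, 0.00 m³/s; ΣQ_DR = 224.0 m³/s.
V = ΣQ_DR · Δt = 224.0 × 10800 s = 2.419 × 10^6 m³.
Over A = 149 km², depth = V / A = 16.2 mm.

d ≈ 16.2 mm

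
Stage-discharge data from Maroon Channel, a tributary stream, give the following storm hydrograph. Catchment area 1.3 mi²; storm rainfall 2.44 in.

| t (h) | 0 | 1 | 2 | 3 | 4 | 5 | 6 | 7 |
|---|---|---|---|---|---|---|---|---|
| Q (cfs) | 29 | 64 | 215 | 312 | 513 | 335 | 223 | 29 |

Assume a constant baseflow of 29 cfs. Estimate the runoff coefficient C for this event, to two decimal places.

ΣQ_DR = 1488 cfs; V = ΣQ_DR·Δt = 5.357 × 10^6 ft³.
Runoff depth d = V / A = 1.774 in.
C = d / P = 1.774 / 2.44 = 0.73.

C ≈ 0.73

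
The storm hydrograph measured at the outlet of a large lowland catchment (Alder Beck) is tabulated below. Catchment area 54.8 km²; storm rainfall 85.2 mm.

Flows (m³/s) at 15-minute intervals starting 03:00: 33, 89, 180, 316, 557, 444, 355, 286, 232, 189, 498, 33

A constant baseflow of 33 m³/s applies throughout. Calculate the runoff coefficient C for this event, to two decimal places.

ΣQ_DR = 2816 m³/s; V = ΣQ_DR·Δt = 2.534 × 10^6 m³.
Runoff depth d = V / A = 46.25 mm.
C = d / P = 46.25 / 85.2 = 0.54.

C ≈ 0.54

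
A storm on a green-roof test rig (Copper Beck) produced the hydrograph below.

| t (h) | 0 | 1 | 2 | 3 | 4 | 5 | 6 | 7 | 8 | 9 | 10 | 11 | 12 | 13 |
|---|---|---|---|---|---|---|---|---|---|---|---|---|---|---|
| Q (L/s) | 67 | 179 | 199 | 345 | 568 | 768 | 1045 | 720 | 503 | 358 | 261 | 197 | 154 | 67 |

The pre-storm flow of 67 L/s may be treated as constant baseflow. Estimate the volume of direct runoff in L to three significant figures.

V ≈ 1.62 × 10^7 L

Direct-runoff ordinates (Q − Q_b): 0.0, 112.0, 132.0, 278.0, 501.0, 701.0, 978.0, 653.0, 436.0, 291.0, 194.0, 130.0, 87.0, 0.0 L/s.
ΣQ_DR = 4493 L/s.
With Δt = 1 h = 3600 s, V = ΣQ_DR · Δt = 4493 × 3600 = 1.62 × 10^7 L.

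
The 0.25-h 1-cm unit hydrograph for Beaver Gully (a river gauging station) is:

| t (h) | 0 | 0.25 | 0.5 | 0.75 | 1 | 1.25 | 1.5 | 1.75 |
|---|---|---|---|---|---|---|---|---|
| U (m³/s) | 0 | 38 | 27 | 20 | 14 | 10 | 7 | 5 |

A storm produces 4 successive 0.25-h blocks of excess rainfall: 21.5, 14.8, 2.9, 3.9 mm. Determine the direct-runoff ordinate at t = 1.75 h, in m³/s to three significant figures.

By discrete convolution, Q_j = Σ (P_i / 10 mm) · U_{j−i}.
At t = 1.75 h (j=7): Q = (21.5/10)·5 + (14.8/10)·7 + (2.9/10)·10 + (3.9/10)·14 = 29.5 m³/s.

Q ≈ 29.5 m³/s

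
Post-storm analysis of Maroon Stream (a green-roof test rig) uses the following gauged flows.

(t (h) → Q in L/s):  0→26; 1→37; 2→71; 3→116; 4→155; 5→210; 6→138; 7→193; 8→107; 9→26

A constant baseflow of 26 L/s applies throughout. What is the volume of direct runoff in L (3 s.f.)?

V ≈ 2.95 × 10^6 L

Direct-runoff ordinates (Q − Q_b): 0.0, 11.0, 45.0, 90.0, 129.0, 184.0, 112.0, 167.0, 81.0, 0.0 L/s.
ΣQ_DR = 819.0 L/s.
With Δt = 1 h = 3600 s, V = ΣQ_DR · Δt = 819.0 × 3600 = 2.95 × 10^6 L.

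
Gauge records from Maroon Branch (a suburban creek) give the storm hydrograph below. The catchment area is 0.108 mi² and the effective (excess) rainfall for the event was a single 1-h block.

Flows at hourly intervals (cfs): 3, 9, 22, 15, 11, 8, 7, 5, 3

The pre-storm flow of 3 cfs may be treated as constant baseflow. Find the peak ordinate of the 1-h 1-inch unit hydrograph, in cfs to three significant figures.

Direct runoff: 0.0, 6.0, 19.0, 12.0, 8.0, 5.0, 4.0, 2.0, 0.0 cfs; ΣQ_DR = 56.00 cfs, peak = 19.0 cfs.
Runoff depth d = ΣQ_DR·Δt / A = 56.00 × 3600 / (0.108 mi²) = 0.8035 in.
The 1-inch UH is the DRH scaled by (1 in)/d, so U_p = 19.0 × 1/0.8035 = 23.6 cfs.

U_p ≈ 23.6 cfs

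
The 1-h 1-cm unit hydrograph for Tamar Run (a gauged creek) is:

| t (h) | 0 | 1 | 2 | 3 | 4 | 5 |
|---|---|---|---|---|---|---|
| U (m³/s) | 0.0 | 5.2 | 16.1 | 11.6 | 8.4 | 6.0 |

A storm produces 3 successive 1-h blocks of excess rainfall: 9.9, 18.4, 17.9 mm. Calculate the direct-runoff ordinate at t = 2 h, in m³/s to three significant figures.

By discrete convolution, Q_j = Σ (P_i / 10 mm) · U_{j−i}.
At t = 2 h (j=2): Q = (9.9/10)·16.1 + (18.4/10)·5.2 + (17.9/10)·0.0 = 25.5 m³/s.

Q ≈ 25.5 m³/s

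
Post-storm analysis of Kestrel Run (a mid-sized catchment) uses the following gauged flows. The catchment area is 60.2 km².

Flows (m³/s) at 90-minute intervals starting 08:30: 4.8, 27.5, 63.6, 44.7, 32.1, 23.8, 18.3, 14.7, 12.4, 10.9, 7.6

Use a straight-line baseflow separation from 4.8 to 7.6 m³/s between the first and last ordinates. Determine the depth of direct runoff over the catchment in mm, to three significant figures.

Direct runoff: 0.00, 22.42, 58.24, 39.06, 26.18, 17.60, 11.82, 7.94, 5.36, 3.58, 0.00 m³/s; ΣQ_DR = 192.2 m³/s.
V = ΣQ_DR · Δt = 192.2 × 5400 s = 1.038 × 10^6 m³.
Over A = 60.2 km², depth = V / A = 17.2 mm.

d ≈ 17.2 mm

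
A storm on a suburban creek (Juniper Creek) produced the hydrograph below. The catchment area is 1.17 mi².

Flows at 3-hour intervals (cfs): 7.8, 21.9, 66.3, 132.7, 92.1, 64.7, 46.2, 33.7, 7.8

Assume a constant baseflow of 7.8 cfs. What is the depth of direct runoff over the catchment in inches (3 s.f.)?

Direct runoff: 0.0, 14.1, 58.5, 124.9, 84.3, 56.9, 38.4, 25.9, 0.0 cfs; ΣQ_DR = 403.0 cfs.
V = ΣQ_DR · Δt = 403.0 × 10800 s = 4.352 × 10^6 ft³.
Over A = 1.17 mi², depth = V / A = 1.60 in.

d ≈ 1.60 in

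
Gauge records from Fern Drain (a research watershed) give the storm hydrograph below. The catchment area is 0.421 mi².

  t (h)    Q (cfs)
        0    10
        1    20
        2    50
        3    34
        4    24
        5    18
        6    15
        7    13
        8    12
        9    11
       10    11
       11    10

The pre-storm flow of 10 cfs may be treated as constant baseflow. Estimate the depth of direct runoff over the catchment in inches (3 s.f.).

Direct runoff: 0.0, 10.0, 40.0, 24.0, 14.0, 8.0, 5.0, 3.0, 2.0, 1.0, 1.0, 0.0 cfs; ΣQ_DR = 108.0 cfs.
V = ΣQ_DR · Δt = 108.0 × 3600 s = 3.888 × 10^5 ft³.
Over A = 0.421 mi², depth = V / A = 0.398 in.

d ≈ 0.398 in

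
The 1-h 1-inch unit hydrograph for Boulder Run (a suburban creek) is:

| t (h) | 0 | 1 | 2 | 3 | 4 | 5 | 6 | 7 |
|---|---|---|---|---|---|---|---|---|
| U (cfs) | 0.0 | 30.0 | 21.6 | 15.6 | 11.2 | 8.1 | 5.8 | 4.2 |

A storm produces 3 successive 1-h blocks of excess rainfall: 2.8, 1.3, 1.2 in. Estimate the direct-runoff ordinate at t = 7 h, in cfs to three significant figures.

By discrete convolution, Q_j = Σ (P_i / 1 in) · U_{j−i}.
At t = 7 h (j=7): Q = (2.8/1)·4.2 + (1.3/1)·5.8 + (1.2/1)·8.1 = 29.0 cfs.

Q ≈ 29.0 cfs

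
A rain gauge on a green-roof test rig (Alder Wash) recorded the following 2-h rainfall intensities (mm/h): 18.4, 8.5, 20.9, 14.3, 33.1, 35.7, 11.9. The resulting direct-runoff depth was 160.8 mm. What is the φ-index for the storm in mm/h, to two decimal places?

φ ≈ 8.98 mm/h

Only the 6 blocks with intensity above φ contribute runoff: 18.4, 20.9, 14.3, 33.1, 35.7, 11.9 mm/h.
Σ(I−φ)·Δt = d  ⇒  (18.4+20.9+14.3+33.1+35.7+11.9 − 6φ)·2 = 160.8
φ = (134.3 − 160.8/2) / 6 = 8.98 mm/h.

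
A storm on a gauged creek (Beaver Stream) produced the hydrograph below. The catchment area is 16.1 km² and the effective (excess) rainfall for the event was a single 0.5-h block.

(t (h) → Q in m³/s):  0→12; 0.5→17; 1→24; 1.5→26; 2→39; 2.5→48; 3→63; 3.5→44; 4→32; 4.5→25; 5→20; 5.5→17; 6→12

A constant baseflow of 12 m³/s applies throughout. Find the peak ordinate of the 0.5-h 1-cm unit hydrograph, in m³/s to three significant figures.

U_p ≈ 20.5 m³/s

Direct runoff: 0.0, 5.0, 12.0, 14.0, 27.0, 36.0, 51.0, 32.0, 20.0, 13.0, 8.0, 5.0, 0.0 m³/s; ΣQ_DR = 223.0 m³/s, peak = 51.0 m³/s.
Runoff depth d = ΣQ_DR·Δt / A = 223.0 × 1800 / (16.1 km²) = 24.93 mm.
The 1-cm UH is the DRH scaled by (10 mm)/d, so U_p = 51.0 × 10/24.93 = 20.5 m³/s.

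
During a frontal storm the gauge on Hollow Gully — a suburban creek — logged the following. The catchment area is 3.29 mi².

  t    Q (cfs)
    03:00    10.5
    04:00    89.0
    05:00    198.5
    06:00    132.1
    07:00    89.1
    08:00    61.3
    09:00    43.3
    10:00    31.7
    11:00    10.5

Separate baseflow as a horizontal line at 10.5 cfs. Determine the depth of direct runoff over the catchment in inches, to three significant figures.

d ≈ 0.269 in

Direct runoff: 0.0, 78.5, 188.0, 121.6, 78.6, 50.8, 32.8, 21.2, 0.0 cfs; ΣQ_DR = 571.5 cfs.
V = ΣQ_DR · Δt = 571.5 × 3600 s = 2.057 × 10^6 ft³.
Over A = 3.29 mi², depth = V / A = 0.269 in.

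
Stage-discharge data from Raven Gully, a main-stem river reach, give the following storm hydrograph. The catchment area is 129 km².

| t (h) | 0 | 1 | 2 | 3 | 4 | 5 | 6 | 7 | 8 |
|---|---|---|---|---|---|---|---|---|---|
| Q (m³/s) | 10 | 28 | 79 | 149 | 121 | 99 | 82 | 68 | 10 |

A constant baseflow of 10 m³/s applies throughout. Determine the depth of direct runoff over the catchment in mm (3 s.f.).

d ≈ 15.5 mm

Direct runoff: 0.0, 18.0, 69.0, 139.0, 111.0, 89.0, 72.0, 58.0, 0.0 m³/s; ΣQ_DR = 556.0 m³/s.
V = ΣQ_DR · Δt = 556.0 × 3600 s = 2.002 × 10^6 m³.
Over A = 129 km², depth = V / A = 15.5 mm.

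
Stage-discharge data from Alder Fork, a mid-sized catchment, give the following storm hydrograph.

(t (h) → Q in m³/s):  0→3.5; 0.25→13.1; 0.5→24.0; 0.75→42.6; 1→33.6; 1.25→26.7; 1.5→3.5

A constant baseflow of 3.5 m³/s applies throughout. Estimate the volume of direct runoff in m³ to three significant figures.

V ≈ 1.10 × 10^5 m³

Direct-runoff ordinates (Q − Q_b): 0.0, 9.6, 20.5, 39.1, 30.1, 23.2, 0.0 m³/s.
ΣQ_DR = 122.5 m³/s.
With Δt = 0.25 h = 900 s, V = ΣQ_DR · Δt = 122.5 × 900 = 1.10 × 10^5 m³.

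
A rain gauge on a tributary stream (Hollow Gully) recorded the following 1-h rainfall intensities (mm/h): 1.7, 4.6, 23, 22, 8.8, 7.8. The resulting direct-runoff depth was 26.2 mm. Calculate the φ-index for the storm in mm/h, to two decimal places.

Only the 2 blocks with intensity above φ contribute runoff: 23, 22 mm/h.
Σ(I−φ)·Δt = d  ⇒  (23+22 − 2φ)·1 = 26.2
φ = (45.00 − 26.2/1) / 2 = 9.40 mm/h.

φ ≈ 9.40 mm/h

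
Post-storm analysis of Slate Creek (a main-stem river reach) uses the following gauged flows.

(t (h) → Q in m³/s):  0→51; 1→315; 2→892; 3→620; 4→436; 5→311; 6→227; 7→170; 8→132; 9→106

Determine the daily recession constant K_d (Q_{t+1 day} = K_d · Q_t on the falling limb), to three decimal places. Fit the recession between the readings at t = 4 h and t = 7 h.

Between t = 4 h and t = 7 h the flow falls from 436 to 170 m³/s over 3×1 h = 3 h.
Per-interval ratio K = (170/436)^(1/3) = 0.7306; K_d = K^(24/1) = 0.001.

K_d ≈ 0.001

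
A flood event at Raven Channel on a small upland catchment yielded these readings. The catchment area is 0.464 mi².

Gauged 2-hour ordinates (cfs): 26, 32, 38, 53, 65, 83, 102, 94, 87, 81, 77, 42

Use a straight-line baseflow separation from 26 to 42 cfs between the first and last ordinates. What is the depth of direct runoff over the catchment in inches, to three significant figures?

d ≈ 2.48 in

Direct runoff: 0.00, 4.55, 9.09, 22.64, 33.18, 49.73, 67.27, 57.82, 49.36, 41.91, 36.45, 0.00 cfs; ΣQ_DR = 372.0 cfs.
V = ΣQ_DR · Δt = 372.0 × 7200 s = 2.678 × 10^6 ft³.
Over A = 0.464 mi², depth = V / A = 2.48 in.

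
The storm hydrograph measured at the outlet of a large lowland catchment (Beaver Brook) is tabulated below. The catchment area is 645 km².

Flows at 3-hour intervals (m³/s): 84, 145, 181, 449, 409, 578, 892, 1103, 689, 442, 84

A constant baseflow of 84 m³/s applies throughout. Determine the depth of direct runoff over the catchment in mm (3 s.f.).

d ≈ 69.2 mm

Direct runoff: 0.0, 61.0, 97.0, 365.0, 325.0, 494.0, 808.0, 1019.0, 605.0, 358.0, 0.0 m³/s; ΣQ_DR = 4132 m³/s.
V = ΣQ_DR · Δt = 4132 × 10800 s = 4.463 × 10^7 m³.
Over A = 645 km², depth = V / A = 69.2 mm.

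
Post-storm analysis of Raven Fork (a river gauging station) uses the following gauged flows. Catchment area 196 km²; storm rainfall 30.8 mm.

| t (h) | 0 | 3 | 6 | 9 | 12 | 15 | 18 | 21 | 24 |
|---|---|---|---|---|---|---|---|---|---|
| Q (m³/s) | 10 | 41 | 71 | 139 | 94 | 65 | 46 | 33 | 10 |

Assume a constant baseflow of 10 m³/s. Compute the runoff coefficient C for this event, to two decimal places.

C ≈ 0.75

ΣQ_DR = 419.0 m³/s; V = ΣQ_DR·Δt = 4.525 × 10^6 m³.
Runoff depth d = V / A = 23.09 mm.
C = d / P = 23.09 / 30.8 = 0.75.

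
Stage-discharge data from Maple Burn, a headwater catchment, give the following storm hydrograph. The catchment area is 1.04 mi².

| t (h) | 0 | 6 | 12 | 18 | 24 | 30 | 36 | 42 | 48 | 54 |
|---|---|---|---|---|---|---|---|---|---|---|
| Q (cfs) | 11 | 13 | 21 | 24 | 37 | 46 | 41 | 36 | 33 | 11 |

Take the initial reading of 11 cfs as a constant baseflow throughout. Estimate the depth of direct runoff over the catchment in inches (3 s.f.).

Direct runoff: 0.0, 2.0, 10.0, 13.0, 26.0, 35.0, 30.0, 25.0, 22.0, 0.0 cfs; ΣQ_DR = 163.0 cfs.
V = ΣQ_DR · Δt = 163.0 × 21600 s = 3.521 × 10^6 ft³.
Over A = 1.04 mi², depth = V / A = 1.46 in.

d ≈ 1.46 in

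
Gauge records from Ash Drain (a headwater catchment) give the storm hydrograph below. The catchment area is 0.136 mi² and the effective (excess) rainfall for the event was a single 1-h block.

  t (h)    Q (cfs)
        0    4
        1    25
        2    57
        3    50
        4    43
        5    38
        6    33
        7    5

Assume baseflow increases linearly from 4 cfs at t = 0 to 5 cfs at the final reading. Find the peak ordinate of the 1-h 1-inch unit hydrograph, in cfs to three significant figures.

Direct runoff: 0.00, 20.86, 52.71, 45.57, 38.43, 33.29, 28.14, 0.00 cfs; ΣQ_DR = 219.0 cfs, peak = 52.71 cfs.
Runoff depth d = ΣQ_DR·Δt / A = 219.0 × 3600 / (0.136 mi²) = 2.495 in.
The 1-inch UH is the DRH scaled by (1 in)/d, so U_p = 52.71 × 1/2.495 = 21.1 cfs.

U_p ≈ 21.1 cfs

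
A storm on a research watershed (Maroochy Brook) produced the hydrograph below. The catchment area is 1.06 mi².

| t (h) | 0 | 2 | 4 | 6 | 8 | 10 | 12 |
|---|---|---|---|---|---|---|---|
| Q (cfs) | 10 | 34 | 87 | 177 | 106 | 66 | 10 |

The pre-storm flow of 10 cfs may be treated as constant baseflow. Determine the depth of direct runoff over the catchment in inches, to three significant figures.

d ≈ 1.23 in

Direct runoff: 0.0, 24.0, 77.0, 167.0, 96.0, 56.0, 0.0 cfs; ΣQ_DR = 420.0 cfs.
V = ΣQ_DR · Δt = 420.0 × 7200 s = 3.024 × 10^6 ft³.
Over A = 1.06 mi², depth = V / A = 1.23 in.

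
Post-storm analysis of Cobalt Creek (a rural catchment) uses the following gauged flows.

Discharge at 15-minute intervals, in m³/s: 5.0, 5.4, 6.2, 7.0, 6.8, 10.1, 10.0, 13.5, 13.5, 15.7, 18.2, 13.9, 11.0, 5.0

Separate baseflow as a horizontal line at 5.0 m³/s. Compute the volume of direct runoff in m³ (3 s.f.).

Direct-runoff ordinates (Q − Q_b): 0.0, 0.4, 1.2, 2.0, 1.8, 5.1, 5.0, 8.5, 8.5, 10.7, 13.2, 8.9, 6.0, 0.0 m³/s.
ΣQ_DR = 71.30 m³/s.
With Δt = 0.25 h = 900 s, V = ΣQ_DR · Δt = 71.30 × 900 = 64200 m³.

V ≈ 64200 m³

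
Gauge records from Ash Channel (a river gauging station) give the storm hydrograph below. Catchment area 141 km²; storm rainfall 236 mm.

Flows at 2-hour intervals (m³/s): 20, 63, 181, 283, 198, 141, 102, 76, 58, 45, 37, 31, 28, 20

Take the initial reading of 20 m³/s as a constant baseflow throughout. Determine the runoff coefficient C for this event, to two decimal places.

C ≈ 0.22

ΣQ_DR = 1003 m³/s; V = ΣQ_DR·Δt = 7.222 × 10^6 m³.
Runoff depth d = V / A = 51.22 mm.
C = d / P = 51.22 / 236 = 0.22.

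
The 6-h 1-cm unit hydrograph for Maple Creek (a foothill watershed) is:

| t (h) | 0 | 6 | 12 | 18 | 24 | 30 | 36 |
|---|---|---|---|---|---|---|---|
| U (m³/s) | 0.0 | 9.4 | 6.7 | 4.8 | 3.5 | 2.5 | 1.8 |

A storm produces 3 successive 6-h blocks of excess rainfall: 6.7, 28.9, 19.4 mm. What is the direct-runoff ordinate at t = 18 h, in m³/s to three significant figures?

Q ≈ 40.8 m³/s

By discrete convolution, Q_j = Σ (P_i / 10 mm) · U_{j−i}.
At t = 18 h (j=3): Q = (6.7/10)·4.8 + (28.9/10)·6.7 + (19.4/10)·9.4 = 40.8 m³/s.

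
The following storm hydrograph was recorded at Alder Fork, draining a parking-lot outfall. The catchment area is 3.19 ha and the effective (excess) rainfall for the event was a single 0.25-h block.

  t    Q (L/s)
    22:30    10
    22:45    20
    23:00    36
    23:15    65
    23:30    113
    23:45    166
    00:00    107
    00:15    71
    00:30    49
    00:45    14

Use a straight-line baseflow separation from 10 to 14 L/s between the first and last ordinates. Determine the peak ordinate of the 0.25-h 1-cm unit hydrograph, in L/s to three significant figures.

Direct runoff: 0.00, 9.56, 25.11, 53.67, 101.22, 153.78, 94.33, 57.89, 35.44, 0.00 L/s; ΣQ_DR = 531.0 L/s, peak = 153.78 L/s.
Runoff depth d = ΣQ_DR·Δt / A = 531.0 × 900 / (3.19 ha) = 14.98 mm.
The 1-cm UH is the DRH scaled by (10 mm)/d, so U_p = 153.78 × 10/14.98 = 103 L/s.

U_p ≈ 103 L/s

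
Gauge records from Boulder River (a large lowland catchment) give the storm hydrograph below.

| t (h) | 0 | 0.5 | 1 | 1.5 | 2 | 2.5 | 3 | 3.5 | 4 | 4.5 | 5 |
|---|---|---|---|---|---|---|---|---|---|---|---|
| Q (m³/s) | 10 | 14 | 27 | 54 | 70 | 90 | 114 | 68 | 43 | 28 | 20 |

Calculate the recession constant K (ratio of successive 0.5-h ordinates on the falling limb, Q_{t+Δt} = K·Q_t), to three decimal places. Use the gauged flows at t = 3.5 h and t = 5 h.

Using the recession-limb readings at t = 3.5 h and t = 5 h: Q falls from 68 to 20 m³/s over 3 intervals.
K = (Q₂/Q₁)^(1/3) = (20/68)^(1/3) = 0.665.

K ≈ 0.665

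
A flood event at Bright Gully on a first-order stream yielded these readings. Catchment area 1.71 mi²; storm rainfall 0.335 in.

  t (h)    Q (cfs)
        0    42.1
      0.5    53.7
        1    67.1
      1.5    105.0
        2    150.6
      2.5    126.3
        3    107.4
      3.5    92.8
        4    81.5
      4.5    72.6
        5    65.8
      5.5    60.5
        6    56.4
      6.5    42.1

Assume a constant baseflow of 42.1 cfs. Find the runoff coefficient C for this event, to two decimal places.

ΣQ_DR = 534.5 cfs; V = ΣQ_DR·Δt = 9.621 × 10^5 ft³.
Runoff depth d = V / A = 0.2422 in.
C = d / P = 0.2422 / 0.335 = 0.72.

C ≈ 0.72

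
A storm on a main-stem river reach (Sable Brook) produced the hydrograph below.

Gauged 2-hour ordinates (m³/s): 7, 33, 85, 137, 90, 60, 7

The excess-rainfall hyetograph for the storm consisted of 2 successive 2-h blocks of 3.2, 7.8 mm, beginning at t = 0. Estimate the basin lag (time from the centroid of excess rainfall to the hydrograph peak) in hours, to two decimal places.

Centroid of excess rainfall: t_c = Σ P_i·t̄_i / ΣP_i = 2.4182 h (block centres at 1, 3 h).
Hydrograph peak occurs at t = 6 h, so basin lag t_L = 6 − 2.4182 = 3.58 h.

t_L ≈ 3.58 h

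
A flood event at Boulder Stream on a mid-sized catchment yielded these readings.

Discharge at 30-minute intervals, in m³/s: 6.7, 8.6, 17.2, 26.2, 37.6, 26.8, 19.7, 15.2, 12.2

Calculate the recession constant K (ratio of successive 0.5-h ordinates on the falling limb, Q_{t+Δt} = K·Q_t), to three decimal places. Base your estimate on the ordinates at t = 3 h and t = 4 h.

K ≈ 0.787

Using the recession-limb readings at t = 3 h and t = 4 h: Q falls from 19.7 to 12.2 m³/s over 2 intervals.
K = (Q₂/Q₁)^(1/2) = (12.2/19.7)^(1/2) = 0.787.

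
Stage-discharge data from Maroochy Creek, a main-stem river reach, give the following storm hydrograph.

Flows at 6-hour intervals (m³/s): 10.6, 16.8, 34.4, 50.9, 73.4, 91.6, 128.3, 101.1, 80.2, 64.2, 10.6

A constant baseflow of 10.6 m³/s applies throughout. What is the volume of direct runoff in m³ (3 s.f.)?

V ≈ 1.18 × 10^7 m³

Direct-runoff ordinates (Q − Q_b): 0.0, 6.2, 23.8, 40.3, 62.8, 81.0, 117.7, 90.5, 69.6, 53.6, 0.0 m³/s.
ΣQ_DR = 545.5 m³/s.
With Δt = 6 h = 21600 s, V = ΣQ_DR · Δt = 545.5 × 21600 = 1.18 × 10^7 m³.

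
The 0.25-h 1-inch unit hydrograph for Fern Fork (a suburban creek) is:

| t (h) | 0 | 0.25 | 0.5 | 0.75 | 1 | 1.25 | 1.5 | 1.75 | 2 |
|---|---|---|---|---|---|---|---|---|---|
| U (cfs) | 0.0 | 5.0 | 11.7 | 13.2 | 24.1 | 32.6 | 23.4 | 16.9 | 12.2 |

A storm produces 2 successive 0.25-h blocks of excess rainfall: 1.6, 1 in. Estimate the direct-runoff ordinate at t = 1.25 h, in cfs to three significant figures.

By discrete convolution, Q_j = Σ (P_i / 1 in) · U_{j−i}.
At t = 1.25 h (j=5): Q = (1.6/1)·32.6 + (1/1)·24.1 = 76.3 cfs.

Q ≈ 76.3 cfs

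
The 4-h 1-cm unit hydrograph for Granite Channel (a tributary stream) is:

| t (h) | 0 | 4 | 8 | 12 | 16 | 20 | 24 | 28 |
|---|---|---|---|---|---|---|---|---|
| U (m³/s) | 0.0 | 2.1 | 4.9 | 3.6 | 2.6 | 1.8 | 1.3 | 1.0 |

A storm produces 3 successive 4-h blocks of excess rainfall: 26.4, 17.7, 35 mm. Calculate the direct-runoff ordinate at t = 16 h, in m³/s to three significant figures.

By discrete convolution, Q_j = Σ (P_i / 10 mm) · U_{j−i}.
At t = 16 h (j=4): Q = (26.4/10)·2.6 + (17.7/10)·3.6 + (35/10)·4.9 = 30.4 m³/s.

Q ≈ 30.4 m³/s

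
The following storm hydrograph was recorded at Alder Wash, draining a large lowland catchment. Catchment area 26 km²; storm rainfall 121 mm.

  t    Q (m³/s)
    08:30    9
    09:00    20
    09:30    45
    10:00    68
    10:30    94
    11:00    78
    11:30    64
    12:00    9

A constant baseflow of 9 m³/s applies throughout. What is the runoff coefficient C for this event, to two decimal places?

C ≈ 0.18

ΣQ_DR = 315.0 m³/s; V = ΣQ_DR·Δt = 5.670 × 10^5 m³.
Runoff depth d = V / A = 21.81 mm.
C = d / P = 21.81 / 121 = 0.18.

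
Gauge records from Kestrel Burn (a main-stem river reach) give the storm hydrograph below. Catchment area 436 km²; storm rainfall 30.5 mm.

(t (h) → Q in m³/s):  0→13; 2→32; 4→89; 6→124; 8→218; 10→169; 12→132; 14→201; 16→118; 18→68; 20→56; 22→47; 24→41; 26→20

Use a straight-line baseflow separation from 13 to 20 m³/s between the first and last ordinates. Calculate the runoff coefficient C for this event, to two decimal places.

ΣQ_DR = 1097 m³/s; V = ΣQ_DR·Δt = 7.898 × 10^6 m³.
Runoff depth d = V / A = 18.12 mm.
C = d / P = 18.12 / 30.5 = 0.59.

C ≈ 0.59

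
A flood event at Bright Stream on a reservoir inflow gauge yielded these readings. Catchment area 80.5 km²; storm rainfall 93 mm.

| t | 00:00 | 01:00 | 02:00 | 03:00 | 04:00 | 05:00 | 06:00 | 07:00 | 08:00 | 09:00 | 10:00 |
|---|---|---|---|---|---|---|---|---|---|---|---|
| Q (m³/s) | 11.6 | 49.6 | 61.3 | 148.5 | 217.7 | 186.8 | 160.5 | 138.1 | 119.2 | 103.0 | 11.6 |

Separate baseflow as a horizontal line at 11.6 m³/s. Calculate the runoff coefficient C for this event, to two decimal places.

C ≈ 0.52

ΣQ_DR = 1080 m³/s; V = ΣQ_DR·Δt = 3.889 × 10^6 m³.
Runoff depth d = V / A = 48.31 mm.
C = d / P = 48.31 / 93 = 0.52.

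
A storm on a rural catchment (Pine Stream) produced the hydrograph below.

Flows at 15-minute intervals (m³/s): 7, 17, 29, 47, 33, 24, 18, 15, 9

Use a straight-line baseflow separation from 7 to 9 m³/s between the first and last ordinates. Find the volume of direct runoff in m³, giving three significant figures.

Direct-runoff ordinates (Q − Q_b): 0.00, 9.75, 21.50, 39.25, 25.00, 15.75, 9.50, 6.25, 0.00 m³/s.
ΣQ_DR = 127.0 m³/s.
With Δt = 0.25 h = 900 s, V = ΣQ_DR · Δt = 127.0 × 900 = 1.14 × 10^5 m³.

V ≈ 1.14 × 10^5 m³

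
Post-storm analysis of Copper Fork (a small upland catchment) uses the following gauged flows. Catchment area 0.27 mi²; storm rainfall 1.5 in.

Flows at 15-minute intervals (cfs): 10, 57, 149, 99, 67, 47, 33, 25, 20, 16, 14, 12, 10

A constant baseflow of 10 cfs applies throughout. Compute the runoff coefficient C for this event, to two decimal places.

C ≈ 0.41

ΣQ_DR = 429.0 cfs; V = ΣQ_DR·Δt = 3.861 × 10^5 ft³.
Runoff depth d = V / A = 0.6155 in.
C = d / P = 0.6155 / 1.5 = 0.41.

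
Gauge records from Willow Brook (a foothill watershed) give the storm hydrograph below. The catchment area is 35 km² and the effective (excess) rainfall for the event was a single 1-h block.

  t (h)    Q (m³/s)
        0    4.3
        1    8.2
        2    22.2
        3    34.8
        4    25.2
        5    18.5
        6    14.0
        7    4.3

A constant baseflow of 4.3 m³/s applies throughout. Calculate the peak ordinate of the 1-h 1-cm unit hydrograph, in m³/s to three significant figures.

U_p ≈ 30.5 m³/s

Direct runoff: 0.0, 3.9, 17.9, 30.5, 20.9, 14.2, 9.7, 0.0 m³/s; ΣQ_DR = 97.10 m³/s, peak = 30.5 m³/s.
Runoff depth d = ΣQ_DR·Δt / A = 97.10 × 3600 / (35 km²) = 9.987 mm.
The 1-cm UH is the DRH scaled by (10 mm)/d, so U_p = 30.5 × 10/9.987 = 30.5 m³/s.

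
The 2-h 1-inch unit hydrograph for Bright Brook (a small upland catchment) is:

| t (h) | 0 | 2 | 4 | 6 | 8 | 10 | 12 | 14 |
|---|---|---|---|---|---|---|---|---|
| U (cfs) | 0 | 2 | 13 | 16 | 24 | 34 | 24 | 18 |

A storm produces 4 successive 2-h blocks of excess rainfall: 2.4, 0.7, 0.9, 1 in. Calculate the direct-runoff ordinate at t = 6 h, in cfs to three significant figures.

Q ≈ 49.3 cfs

By discrete convolution, Q_j = Σ (P_i / 1 in) · U_{j−i}.
At t = 6 h (j=3): Q = (2.4/1)·16 + (0.7/1)·13 + (0.9/1)·2 + (1/1)·0 = 49.3 cfs.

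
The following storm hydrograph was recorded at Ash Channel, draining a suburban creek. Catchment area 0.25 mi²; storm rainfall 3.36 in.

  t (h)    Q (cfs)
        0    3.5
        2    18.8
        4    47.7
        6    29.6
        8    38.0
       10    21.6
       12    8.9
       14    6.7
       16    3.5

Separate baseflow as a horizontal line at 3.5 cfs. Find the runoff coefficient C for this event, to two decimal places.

ΣQ_DR = 146.8 cfs; V = ΣQ_DR·Δt = 1.057 × 10^6 ft³.
Runoff depth d = V / A = 1.820 in.
C = d / P = 1.820 / 3.36 = 0.54.

C ≈ 0.54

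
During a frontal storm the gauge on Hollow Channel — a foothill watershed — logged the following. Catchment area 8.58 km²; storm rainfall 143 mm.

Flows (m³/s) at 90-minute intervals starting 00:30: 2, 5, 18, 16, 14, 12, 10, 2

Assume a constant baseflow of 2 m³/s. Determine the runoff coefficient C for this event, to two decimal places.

C ≈ 0.28

ΣQ_DR = 63.00 m³/s; V = ΣQ_DR·Δt = 3.402 × 10^5 m³.
Runoff depth d = V / A = 39.65 mm.
C = d / P = 39.65 / 143 = 0.28.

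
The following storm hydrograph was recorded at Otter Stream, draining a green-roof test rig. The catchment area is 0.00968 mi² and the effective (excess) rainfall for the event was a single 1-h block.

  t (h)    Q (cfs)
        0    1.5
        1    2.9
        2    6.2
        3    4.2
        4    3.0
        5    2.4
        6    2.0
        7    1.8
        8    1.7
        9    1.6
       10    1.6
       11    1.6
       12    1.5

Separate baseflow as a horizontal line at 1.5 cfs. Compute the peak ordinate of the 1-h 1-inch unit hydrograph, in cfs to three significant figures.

U_p ≈ 2.35 cfs

Direct runoff: 0.0, 1.4, 4.7, 2.7, 1.5, 0.9, 0.5, 0.3, 0.2, 0.1, 0.1, 0.1, 0.0 cfs; ΣQ_DR = 12.50 cfs, peak = 4.7 cfs.
Runoff depth d = ΣQ_DR·Δt / A = 12.50 × 3600 / (0.00968 mi²) = 2.001 in.
The 1-inch UH is the DRH scaled by (1 in)/d, so U_p = 4.7 × 1/2.001 = 2.35 cfs.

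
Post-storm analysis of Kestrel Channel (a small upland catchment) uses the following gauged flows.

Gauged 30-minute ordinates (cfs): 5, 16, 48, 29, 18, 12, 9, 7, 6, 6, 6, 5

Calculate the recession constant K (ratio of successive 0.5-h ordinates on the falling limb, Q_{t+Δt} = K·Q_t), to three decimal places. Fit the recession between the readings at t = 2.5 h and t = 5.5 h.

Using the recession-limb readings at t = 2.5 h and t = 5.5 h: Q falls from 12 to 5 cfs over 6 intervals.
K = (Q₂/Q₁)^(1/6) = (5/12)^(1/6) = 0.864.

K ≈ 0.864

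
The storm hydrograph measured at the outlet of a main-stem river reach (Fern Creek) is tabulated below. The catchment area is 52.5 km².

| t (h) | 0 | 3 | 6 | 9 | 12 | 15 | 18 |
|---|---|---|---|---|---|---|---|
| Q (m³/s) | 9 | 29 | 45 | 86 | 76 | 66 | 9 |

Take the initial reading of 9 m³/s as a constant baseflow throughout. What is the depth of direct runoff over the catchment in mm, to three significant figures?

Direct runoff: 0.0, 20.0, 36.0, 77.0, 67.0, 57.0, 0.0 m³/s; ΣQ_DR = 257.0 m³/s.
V = ΣQ_DR · Δt = 257.0 × 10800 s = 2.776 × 10^6 m³.
Over A = 52.5 km², depth = V / A = 52.9 mm.

d ≈ 52.9 mm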